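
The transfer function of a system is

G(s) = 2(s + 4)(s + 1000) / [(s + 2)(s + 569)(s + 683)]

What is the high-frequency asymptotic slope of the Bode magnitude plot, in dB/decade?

Each pole contributes −20 dB/decade at high frequency; each zero contributes +20 dB/decade.
Net: 2 zero(s) − 3 pole(s) → -20 dB/decade.

-20 dB/decade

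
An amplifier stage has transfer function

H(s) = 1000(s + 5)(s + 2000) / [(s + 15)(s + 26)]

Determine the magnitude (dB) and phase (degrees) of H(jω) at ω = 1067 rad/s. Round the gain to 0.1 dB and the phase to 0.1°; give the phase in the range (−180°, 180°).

At s = jω = j1067:
zero (s+5): 5 + j1067 → |·| = √(5²+1067²) = √1138514 ≈ 1067, ∠ = arctan(1067/5) ≈ 89.73°
zero (s+2000): 2000 + j1067 → |·| = √(2000²+1067²) = √5138489 ≈ 2266.8, ∠ = arctan(1067/2000) ≈ 28.08°
pole (s+15): 15 + j1067 → |·| = √(15²+1067²) = √1138714 ≈ 1067.1, ∠ = arctan(1067/15) ≈ 89.19°
pole (s+26): 26 + j1067 → |·| = √(26²+1067²) = √1139165 ≈ 1067.3, ∠ = arctan(1067/26) ≈ 88.60°
|H| = 1000 · 2.4187e+06 / 1.1389e+06 ≈ 2123.7
Gain = 20 log₁₀(2123.7) ≈ 66.54 dB
∠H = 117.81° − 177.79° = -59.98°

66.5 dB, -60.0°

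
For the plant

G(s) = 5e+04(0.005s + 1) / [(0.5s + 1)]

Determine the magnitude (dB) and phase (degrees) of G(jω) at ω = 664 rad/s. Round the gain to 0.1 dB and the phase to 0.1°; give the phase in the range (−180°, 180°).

At ω = 664 rad/s:
zero (1 + j664·0.005) = 1 + j3.32 → |·| ≈ 3.4673, ∠ ≈ 73.24°
pole (1 + j664·0.5) = 1 + j332 → |·| ≈ 332, ∠ ≈ 89.83°
|G| = 5e+04 · 3.4673 / (332) ≈ 522.18
Gain = 20 log₁₀(522.18) ≈ 54.36 dB
∠G = (73.24°) − (89.83°) = -16.59°

54.4 dB, -16.6°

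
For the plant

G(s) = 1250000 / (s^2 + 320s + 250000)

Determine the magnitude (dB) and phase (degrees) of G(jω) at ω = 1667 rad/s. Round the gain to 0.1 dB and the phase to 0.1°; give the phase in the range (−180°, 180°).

At s = jω = j1667:
quadratic: (j1667)² + 320·j1667 + 250000 = -2528889 + j533440 → |·| ≈ 2.5845e+06, ∠ ≈ 168.09°
|G| = 1250000 / 2.5845e+06 ≈ 0.48365
Gain = 20 log₁₀(0.48365) ≈ -6.31 dB
∠G = 0.00° − 168.09° = -168.09°

-6.3 dB, -168.1°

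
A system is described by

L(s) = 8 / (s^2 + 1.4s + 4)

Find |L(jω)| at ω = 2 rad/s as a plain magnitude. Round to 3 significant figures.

At s = jω = j2:
quadratic: (j2)² + 1.4·j2 + 4 = 0 + j2.8 → |·| ≈ 2.8, ∠ ≈ 90.00°
|L| = 8 / 2.8 ≈ 2.8571

2.86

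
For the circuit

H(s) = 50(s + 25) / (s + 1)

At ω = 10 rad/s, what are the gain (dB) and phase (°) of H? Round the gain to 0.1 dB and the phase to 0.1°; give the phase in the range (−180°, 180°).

42.5 dB, -62.5°

At s = jω = j10:
zero (s+25): 25 + j10 → |·| = √(25²+10²) = √725 ≈ 26.926, ∠ = arctan(10/25) ≈ 21.80°
pole (s+1): 1 + j10 → |·| = √(1²+10²) = √101 ≈ 10.05, ∠ = arctan(10/1) ≈ 84.29°
|H| = 50 · 26.926 / 10.05 ≈ 133.96
Gain = 20 log₁₀(133.96) ≈ 42.54 dB
∠H = 21.80° − 84.29° = -62.49°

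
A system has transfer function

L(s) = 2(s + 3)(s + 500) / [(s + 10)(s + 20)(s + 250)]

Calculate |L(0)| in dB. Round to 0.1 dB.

L(0) = 2·3·500 / (10·20·250) = 0.06
20 log₁₀(0.06) ≈ -24.44 dB

-24.4 dB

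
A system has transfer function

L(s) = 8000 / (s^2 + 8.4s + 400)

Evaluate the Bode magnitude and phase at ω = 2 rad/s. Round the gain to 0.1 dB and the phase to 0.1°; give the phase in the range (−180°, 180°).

At s = jω = j2:
quadratic: (j2)² + 8.4·j2 + 400 = 396 + j16.8 → |·| ≈ 396.36, ∠ ≈ 2.43°
|L| = 8000 / 396.36 ≈ 20.184
Gain = 20 log₁₀(20.184) ≈ 26.10 dB
∠L = 0.00° − 2.43° = -2.43°

26.1 dB, -2.4°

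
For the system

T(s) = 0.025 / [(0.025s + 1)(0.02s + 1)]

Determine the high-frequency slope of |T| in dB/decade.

-40 dB/decade

Each pole contributes −20 dB/decade at high frequency; each zero contributes +20 dB/decade.
Net: 0 zero(s) − 2 pole(s) → -40 dB/decade.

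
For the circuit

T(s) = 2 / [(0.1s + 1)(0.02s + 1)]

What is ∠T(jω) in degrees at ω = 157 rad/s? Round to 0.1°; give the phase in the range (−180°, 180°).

-158.7°

At ω = 157 rad/s:
pole (1 + j157·0.1) = 1 + j15.7 → |·| ≈ 15.732, ∠ ≈ 86.36°
pole (1 + j157·0.02) = 1 + j3.14 → |·| ≈ 3.2954, ∠ ≈ 72.33°
∠T = (0°) − (86.36° + 72.33°) = -158.69°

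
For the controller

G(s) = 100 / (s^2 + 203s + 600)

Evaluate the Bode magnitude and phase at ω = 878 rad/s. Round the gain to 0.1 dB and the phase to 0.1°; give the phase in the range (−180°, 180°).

Substitute s = j878:
Numerator: 100 = 100 + j0
Denominator: (j878)^2 + 203(j878) + 600 = -770284 + j178234
|N| = √(100² + 0²) ≈ 100, ∠N ≈ 0.00°
|D| = √(770284² + 178234²) ≈ 7.9064e+05, ∠D ≈ 166.97°
|G| = 100 / 7.9064e+05 ≈ 0.00012648
Gain = 20 log₁₀(0.00012648) ≈ -77.96 dB
∠G = 0.00° − 166.97° = -166.97°

-78.0 dB, -167.0°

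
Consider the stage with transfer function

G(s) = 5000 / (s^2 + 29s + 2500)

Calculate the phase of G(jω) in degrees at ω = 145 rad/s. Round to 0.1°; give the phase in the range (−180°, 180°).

At s = jω = j145:
quadratic: (j145)² + 29·j145 + 2500 = -18525 + j4205 → |·| ≈ 18996, ∠ ≈ 167.21°
∠G = 0.00° − 167.21° = -167.21°

-167.2°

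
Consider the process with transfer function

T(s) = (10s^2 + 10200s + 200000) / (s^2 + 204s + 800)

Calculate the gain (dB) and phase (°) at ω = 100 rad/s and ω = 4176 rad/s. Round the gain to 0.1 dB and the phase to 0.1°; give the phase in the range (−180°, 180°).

Substitute s = j100:
Numerator: 10(j100)^2 + 10200(j100) + 200000 = 100000 + j1020000
Denominator: (j100)^2 + 204(j100) + 800 = -9200 + j20400
|N| = √(100000² + 1020000²) ≈ 1.0249e+06, ∠N ≈ 84.40°
|D| = √(9200² + 20400²) ≈ 22379, ∠D ≈ 114.27°
|T| = 1.0249e+06 / 22379 ≈ 45.797
Gain = 20 log₁₀(45.797) ≈ 33.22 dB
∠T = 84.40° − 114.27° = -29.87°

Substitute s = j4176:
Numerator: 10(j4176)^2 + 10200(j4176) + 200000 = -174189760 + j42595200
Denominator: (j4176)^2 + 204(j4176) + 800 = -17438176 + j851904
|N| = √(174189760² + 42595200²) ≈ 1.7932e+08, ∠N ≈ 166.26°
|D| = √(17438176² + 851904²) ≈ 1.7459e+07, ∠D ≈ 177.20°
|T| = 1.7932e+08 / 1.7459e+07 ≈ 10.271
Gain = 20 log₁₀(10.271) ≈ 20.23 dB
∠T = 166.26° − 177.20° = -10.94°

ω = 100: 33.2 dB, -29.9°; ω = 4176: 20.2 dB, -10.9°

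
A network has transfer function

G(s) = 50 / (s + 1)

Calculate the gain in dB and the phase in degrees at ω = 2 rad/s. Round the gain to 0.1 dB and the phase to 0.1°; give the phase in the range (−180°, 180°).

27.0 dB, -63.4°

At s = jω = j2:
pole (s+1): 1 + j2 → |·| = √(1²+2²) = √5 ≈ 2.2361, ∠ = arctan(2/1) ≈ 63.43°
|G| = 50 / 2.2361 ≈ 22.36
Gain = 20 log₁₀(22.36) ≈ 26.99 dB
∠G = 0.00° − 63.43° = -63.43°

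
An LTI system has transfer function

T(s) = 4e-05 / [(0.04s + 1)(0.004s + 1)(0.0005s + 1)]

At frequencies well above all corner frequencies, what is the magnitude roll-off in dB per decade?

Each pole contributes −20 dB/decade at high frequency; each zero contributes +20 dB/decade.
Net: 0 zero(s) − 3 pole(s) → -60 dB/decade.

-60 dB/decade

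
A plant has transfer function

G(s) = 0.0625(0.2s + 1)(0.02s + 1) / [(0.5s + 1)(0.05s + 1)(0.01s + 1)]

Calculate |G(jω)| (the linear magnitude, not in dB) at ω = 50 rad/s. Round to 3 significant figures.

0.0118

At ω = 50 rad/s:
zero (1 + j50·0.2) = 1 + j10 → |·| ≈ 10.05, ∠ ≈ 84.29°
zero (1 + j50·0.02) = 1 + j1 → |·| ≈ 1.4142, ∠ ≈ 45.00°
pole (1 + j50·0.5) = 1 + j25 → |·| ≈ 25.02, ∠ ≈ 87.71°
pole (1 + j50·0.05) = 1 + j2.5 → |·| ≈ 2.6926, ∠ ≈ 68.20°
pole (1 + j50·0.01) = 1 + j0.5 → |·| ≈ 1.118, ∠ ≈ 26.57°
|G| = 0.0625 · 10.05 · 1.4142 / (25.02 · 2.6926 · 1.118) ≈ 0.011794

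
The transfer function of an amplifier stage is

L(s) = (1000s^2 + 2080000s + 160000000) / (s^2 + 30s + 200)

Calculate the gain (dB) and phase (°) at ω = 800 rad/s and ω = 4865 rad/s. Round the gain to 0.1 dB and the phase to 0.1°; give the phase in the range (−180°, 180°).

Substitute s = j800:
Numerator: 1000(j800)^2 + 2080000(j800) + 160000000 = -480000000 + j1664000000
Denominator: (j800)^2 + 30(j800) + 200 = -639800 + j24000
|N| = √(480000000² + 1664000000²) ≈ 1.7318e+09, ∠N ≈ 106.09°
|D| = √(639800² + 24000²) ≈ 6.4025e+05, ∠D ≈ 177.85°
|L| = 1.7318e+09 / 6.4025e+05 ≈ 2704.9
Gain = 20 log₁₀(2704.9) ≈ 68.64 dB
∠L = 106.09° − 177.85° = -71.76°

Substitute s = j4865:
Numerator: 1000(j4865)^2 + 2080000(j4865) + 160000000 = -23508225000 + j10119200000
Denominator: (j4865)^2 + 30(j4865) + 200 = -23668025 + j145950
|N| = √(23508225000² + 10119200000²) ≈ 2.5594e+10, ∠N ≈ 156.71°
|D| = √(23668025² + 145950²) ≈ 2.3668e+07, ∠D ≈ 179.65°
|L| = 2.5594e+10 / 2.3668e+07 ≈ 1081.4
Gain = 20 log₁₀(1081.4) ≈ 60.68 dB
∠L = 156.71° − 179.65° = -22.94°

ω = 800: 68.6 dB, -71.8°; ω = 4865: 60.7 dB, -22.9°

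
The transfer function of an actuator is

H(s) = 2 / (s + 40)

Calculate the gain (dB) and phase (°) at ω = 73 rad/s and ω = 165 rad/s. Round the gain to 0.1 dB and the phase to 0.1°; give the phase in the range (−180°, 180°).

ω = 73: -32.4 dB, -61.3°; ω = 165: -38.6 dB, -76.4°

At s = jω = j73:
pole (s+40): 40 + j73 → |·| = √(40²+73²) = √6929 ≈ 83.241, ∠ = arctan(73/40) ≈ 61.28°
|H| = 2 / 83.241 ≈ 0.024027
Gain = 20 log₁₀(0.024027) ≈ -32.39 dB
∠H = 0.00° − 61.28° = -61.28°

At s = jω = j165:
pole (s+40): 40 + j165 → |·| = √(40²+165²) = √28825 ≈ 169.78, ∠ = arctan(165/40) ≈ 76.37°
|H| = 2 / 169.78 ≈ 0.01178
Gain = 20 log₁₀(0.01178) ≈ -38.58 dB
∠H = 0.00° − 76.37° = -76.37°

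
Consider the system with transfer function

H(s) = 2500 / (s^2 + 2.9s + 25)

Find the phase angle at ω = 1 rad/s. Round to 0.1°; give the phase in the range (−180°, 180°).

At s = jω = j1:
quadratic: (j1)² + 2.9·j1 + 25 = 24 + j2.9 → |·| ≈ 24.175, ∠ ≈ 6.89°
∠H = 0.00° − 6.89° = -6.89°

-6.9°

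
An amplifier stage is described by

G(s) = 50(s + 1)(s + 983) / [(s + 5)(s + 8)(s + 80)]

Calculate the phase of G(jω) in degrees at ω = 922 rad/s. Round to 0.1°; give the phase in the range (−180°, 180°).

-131.1°

At s = jω = j922:
zero (s+1): 1 + j922 → |·| = √(1²+922²) = √850085 ≈ 922, ∠ = arctan(922/1) ≈ 89.94°
zero (s+983): 983 + j922 → |·| = √(983²+922²) = √1816373 ≈ 1347.7, ∠ = arctan(922/983) ≈ 43.17°
pole (s+5): 5 + j922 → |·| = √(5²+922²) = √850109 ≈ 922.01, ∠ = arctan(922/5) ≈ 89.69°
pole (s+8): 8 + j922 → |·| = √(8²+922²) = √850148 ≈ 922.03, ∠ = arctan(922/8) ≈ 89.50°
pole (s+80): 80 + j922 → |·| = √(80²+922²) = √856484 ≈ 925.46, ∠ = arctan(922/80) ≈ 85.04°
∠G = 133.11° − 264.23° = -131.12°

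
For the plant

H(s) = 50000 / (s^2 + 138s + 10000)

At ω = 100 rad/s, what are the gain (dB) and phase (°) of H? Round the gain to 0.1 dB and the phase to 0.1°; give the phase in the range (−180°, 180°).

At s = jω = j100:
quadratic: (j100)² + 138·j100 + 10000 = 0 + j13800 → |·| ≈ 13800, ∠ ≈ 90.00°
|H| = 50000 / 13800 ≈ 3.6232
Gain = 20 log₁₀(3.6232) ≈ 11.18 dB
∠H = 0.00° − 90.00° = -90.00°

11.2 dB, -90.0°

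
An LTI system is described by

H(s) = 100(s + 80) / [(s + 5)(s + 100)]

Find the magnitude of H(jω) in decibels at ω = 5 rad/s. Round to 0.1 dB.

21.1 dB

At s = jω = j5:
zero (s+80): 80 + j5 → |·| = √(80²+5²) = √6425 ≈ 80.156, ∠ = arctan(5/80) ≈ 3.58°
pole (s+5): 5 + j5 → |·| = √(5²+5²) = √50 ≈ 7.0711, ∠ = arctan(5/5) ≈ 45.00°
pole (s+100): 100 + j5 → |·| = √(100²+5²) = √10025 ≈ 100.12, ∠ = arctan(5/100) ≈ 2.86°
|H| = 100 · 80.156 / 707.96 ≈ 11.322
Gain = 20 log₁₀(11.322) ≈ 21.08 dB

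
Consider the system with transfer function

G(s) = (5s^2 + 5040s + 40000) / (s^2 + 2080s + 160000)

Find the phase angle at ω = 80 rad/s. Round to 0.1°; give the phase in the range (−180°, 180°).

41.6°

Substitute s = j80:
Numerator: 5(j80)^2 + 5040(j80) + 40000 = 8000 + j403200
Denominator: (j80)^2 + 2080(j80) + 160000 = 153600 + j166400
|N| = √(8000² + 403200²) ≈ 4.0328e+05, ∠N ≈ 88.86°
|D| = √(153600² + 166400²) ≈ 2.2646e+05, ∠D ≈ 47.29°
∠G = 88.86° − 47.29° = 41.57°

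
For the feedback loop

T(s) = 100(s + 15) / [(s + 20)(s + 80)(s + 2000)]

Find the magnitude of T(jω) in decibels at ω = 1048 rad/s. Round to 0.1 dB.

-87.5 dB

At s = jω = j1048:
zero (s+15): 15 + j1048 → |·| = √(15²+1048²) = √1098529 ≈ 1048.1, ∠ = arctan(1048/15) ≈ 89.18°
pole (s+20): 20 + j1048 → |·| = √(20²+1048²) = √1098704 ≈ 1048.2, ∠ = arctan(1048/20) ≈ 88.91°
pole (s+80): 80 + j1048 → |·| = √(80²+1048²) = √1104704 ≈ 1051, ∠ = arctan(1048/80) ≈ 85.63°
pole (s+2000): 2000 + j1048 → |·| = √(2000²+1048²) = √5098304 ≈ 2257.9, ∠ = arctan(1048/2000) ≈ 27.65°
|T| = 100 · 1048.1 / 2.4874e+09 ≈ 4.2136e-05
Gain = 20 log₁₀(4.2136e-05) ≈ -87.51 dB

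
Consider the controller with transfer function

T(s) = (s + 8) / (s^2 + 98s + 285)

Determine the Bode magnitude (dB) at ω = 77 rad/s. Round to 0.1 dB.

-41.7 dB

Substitute s = j77:
Numerator: (j77) + 8 = 8 + j77
Denominator: (j77)^2 + 98(j77) + 285 = -5644 + j7546
|N| = √(8² + 77²) ≈ 77.414, ∠N ≈ 84.07°
|D| = √(5644² + 7546²) ≈ 9423.2, ∠D ≈ 126.79°
|T| = 77.414 / 9423.2 ≈ 0.0082153
Gain = 20 log₁₀(0.0082153) ≈ -41.71 dB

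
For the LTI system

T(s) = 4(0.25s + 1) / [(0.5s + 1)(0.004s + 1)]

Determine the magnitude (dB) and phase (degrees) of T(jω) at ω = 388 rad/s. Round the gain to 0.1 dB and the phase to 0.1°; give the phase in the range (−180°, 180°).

0.7 dB, -57.5°

At ω = 388 rad/s:
zero (1 + j388·0.25) = 1 + j97 → |·| ≈ 97.005, ∠ ≈ 89.41°
pole (1 + j388·0.5) = 1 + j194 → |·| ≈ 194, ∠ ≈ 89.70°
pole (1 + j388·0.004) = 1 + j1.552 → |·| ≈ 1.8463, ∠ ≈ 57.21°
|T| = 4 · 97.005 / (194 · 1.8463) ≈ 1.0833
Gain = 20 log₁₀(1.0833) ≈ 0.69 dB
∠T = (89.41°) − (89.70° + 57.21°) = -57.50°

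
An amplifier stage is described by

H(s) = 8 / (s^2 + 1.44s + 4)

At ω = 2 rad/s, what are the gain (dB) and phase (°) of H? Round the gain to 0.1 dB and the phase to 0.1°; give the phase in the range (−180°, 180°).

8.9 dB, -90.0°

At s = jω = j2:
quadratic: (j2)² + 1.44·j2 + 4 = 0 + j2.88 → |·| ≈ 2.88, ∠ ≈ 90.00°
|H| = 8 / 2.88 ≈ 2.7778
Gain = 20 log₁₀(2.7778) ≈ 8.87 dB
∠H = 0.00° − 90.00° = -90.00°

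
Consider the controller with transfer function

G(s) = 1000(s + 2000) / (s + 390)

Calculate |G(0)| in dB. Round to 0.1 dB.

G(0) = 1000·2000 / (390) ≈ 5128.2
20 log₁₀(5128.2) ≈ 74.20 dB

74.2 dB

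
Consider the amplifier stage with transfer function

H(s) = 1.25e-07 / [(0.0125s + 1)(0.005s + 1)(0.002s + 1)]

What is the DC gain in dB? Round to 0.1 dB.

H(0) = 1.25e-07 · 1 / 1 = 1.25e-07
20 log₁₀(1.25e-07) ≈ -138.06 dB

-138.1 dB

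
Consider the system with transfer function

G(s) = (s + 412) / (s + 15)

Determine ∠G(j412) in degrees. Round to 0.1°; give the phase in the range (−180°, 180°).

-42.9°

Substitute s = j412:
Numerator: (j412) + 412 = 412 + j412
Denominator: (j412) + 15 = 15 + j412
|N| = √(412² + 412²) ≈ 582.66, ∠N ≈ 45.00°
|D| = √(15² + 412²) ≈ 412.27, ∠D ≈ 87.91°
∠G = 45.00° − 87.91° = -42.91°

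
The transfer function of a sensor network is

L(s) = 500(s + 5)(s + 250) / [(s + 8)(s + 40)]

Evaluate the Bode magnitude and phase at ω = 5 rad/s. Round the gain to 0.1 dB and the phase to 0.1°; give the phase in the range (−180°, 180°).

At s = jω = j5:
zero (s+5): 5 + j5 → |·| = √(5²+5²) = √50 ≈ 7.0711, ∠ = arctan(5/5) ≈ 45.00°
zero (s+250): 250 + j5 → |·| = √(250²+5²) = √62525 ≈ 250.05, ∠ = arctan(5/250) ≈ 1.15°
pole (s+8): 8 + j5 → |·| = √(8²+5²) = √89 ≈ 9.434, ∠ = arctan(5/8) ≈ 32.01°
pole (s+40): 40 + j5 → |·| = √(40²+5²) = √1625 ≈ 40.311, ∠ = arctan(5/40) ≈ 7.13°
|L| = 500 · 1768.1 / 380.29 ≈ 2324.7
Gain = 20 log₁₀(2324.7) ≈ 67.33 dB
∠L = 46.15° − 39.14° = 7.01°

67.3 dB, 7.0°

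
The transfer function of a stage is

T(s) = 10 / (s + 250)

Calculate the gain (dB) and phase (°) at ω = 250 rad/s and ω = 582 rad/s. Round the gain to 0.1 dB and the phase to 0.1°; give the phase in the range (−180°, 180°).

Substitute s = j250:
Numerator: 10 = 10 + j0
Denominator: (j250) + 250 = 250 + j250
|N| = √(10² + 0²) ≈ 10, ∠N ≈ 0.00°
|D| = √(250² + 250²) ≈ 353.55, ∠D ≈ 45.00°
|T| = 10 / 353.55 ≈ 0.028285
Gain = 20 log₁₀(0.028285) ≈ -30.97 dB
∠T = 0.00° − 45.00° = -45.00°

Substitute s = j582:
Numerator: 10 = 10 + j0
Denominator: (j582) + 250 = 250 + j582
|N| = √(10² + 0²) ≈ 10, ∠N ≈ 0.00°
|D| = √(250² + 582²) ≈ 633.42, ∠D ≈ 66.75°
|T| = 10 / 633.42 ≈ 0.015787
Gain = 20 log₁₀(0.015787) ≈ -36.03 dB
∠T = 0.00° − 66.75° = -66.75°

ω = 250: -31.0 dB, -45.0°; ω = 582: -36.0 dB, -66.8°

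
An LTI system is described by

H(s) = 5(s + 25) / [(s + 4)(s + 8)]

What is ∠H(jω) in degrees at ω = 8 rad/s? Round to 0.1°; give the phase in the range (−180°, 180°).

-90.7°

At s = jω = j8:
zero (s+25): 25 + j8 → |·| = √(25²+8²) = √689 ≈ 26.249, ∠ = arctan(8/25) ≈ 17.74°
pole (s+4): 4 + j8 → |·| = √(4²+8²) = √80 ≈ 8.9443, ∠ = arctan(8/4) ≈ 63.43°
pole (s+8): 8 + j8 → |·| = √(8²+8²) = √128 ≈ 11.314, ∠ = arctan(8/8) ≈ 45.00°
∠H = 17.74° − 108.43° = -90.69°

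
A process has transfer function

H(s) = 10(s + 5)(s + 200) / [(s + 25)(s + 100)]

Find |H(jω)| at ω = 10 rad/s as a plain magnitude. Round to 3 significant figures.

8.27

At s = jω = j10:
zero (s+5): 5 + j10 → |·| = √(5²+10²) = √125 ≈ 11.18, ∠ = arctan(10/5) ≈ 63.43°
zero (s+200): 200 + j10 → |·| = √(200²+10²) = √40100 ≈ 200.25, ∠ = arctan(10/200) ≈ 2.86°
pole (s+25): 25 + j10 → |·| = √(25²+10²) = √725 ≈ 26.926, ∠ = arctan(10/25) ≈ 21.80°
pole (s+100): 100 + j10 → |·| = √(100²+10²) = √10100 ≈ 100.5, ∠ = arctan(10/100) ≈ 5.71°
|H| = 10 · 2238.8 / 2706.1 ≈ 8.2732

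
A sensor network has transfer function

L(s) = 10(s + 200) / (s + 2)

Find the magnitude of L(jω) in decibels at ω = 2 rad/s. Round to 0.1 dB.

At s = jω = j2:
zero (s+200): 200 + j2 → |·| = √(200²+2²) = √40004 ≈ 200.01, ∠ = arctan(2/200) ≈ 0.57°
pole (s+2): 2 + j2 → |·| = √(2²+2²) = √8 ≈ 2.8284, ∠ = arctan(2/2) ≈ 45.00°
|L| = 10 · 200.01 / 2.8284 ≈ 707.15
Gain = 20 log₁₀(707.15) ≈ 56.99 dB

57.0 dB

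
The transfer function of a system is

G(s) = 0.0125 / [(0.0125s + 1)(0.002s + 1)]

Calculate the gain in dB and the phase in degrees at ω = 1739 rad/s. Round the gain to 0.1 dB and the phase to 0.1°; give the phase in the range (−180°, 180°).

-76.0 dB, -161.3°

At ω = 1739 rad/s:
pole (1 + j1739·0.0125) = 1 + j21.7375 → |·| ≈ 21.76, ∠ ≈ 87.37°
pole (1 + j1739·0.002) = 1 + j3.478 → |·| ≈ 3.6189, ∠ ≈ 73.96°
|G| = 0.0125 · 1 / (21.76 · 3.6189) ≈ 0.00015874
Gain = 20 log₁₀(0.00015874) ≈ -75.99 dB
∠G = (0°) − (87.37° + 73.96°) = -161.33°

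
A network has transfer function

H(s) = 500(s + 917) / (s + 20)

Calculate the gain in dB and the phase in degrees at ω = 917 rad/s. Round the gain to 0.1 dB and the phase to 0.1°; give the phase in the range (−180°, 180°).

57.0 dB, -43.8°

At s = jω = j917:
zero (s+917): 917 + j917 → |·| = √(917²+917²) = √1681778 ≈ 1296.8, ∠ = arctan(917/917) ≈ 45.00°
pole (s+20): 20 + j917 → |·| = √(20²+917²) = √841289 ≈ 917.22, ∠ = arctan(917/20) ≈ 88.75°
|H| = 500 · 1296.8 / 917.22 ≈ 706.92
Gain = 20 log₁₀(706.92) ≈ 56.99 dB
∠H = 45.00° − 88.75° = -43.75°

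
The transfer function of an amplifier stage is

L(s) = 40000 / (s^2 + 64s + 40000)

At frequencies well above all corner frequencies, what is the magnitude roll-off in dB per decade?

Each pole contributes −20 dB/decade at high frequency; each zero contributes +20 dB/decade.
Net: 0 zero(s) − 2 pole(s) → -40 dB/decade.

-40 dB/decade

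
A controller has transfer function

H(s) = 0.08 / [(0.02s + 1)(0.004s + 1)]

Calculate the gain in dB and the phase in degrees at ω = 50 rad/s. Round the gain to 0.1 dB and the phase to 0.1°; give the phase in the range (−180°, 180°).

At ω = 50 rad/s:
pole (1 + j50·0.02) = 1 + j1 → |·| ≈ 1.4142, ∠ ≈ 45.00°
pole (1 + j50·0.004) = 1 + j0.2 → |·| ≈ 1.0198, ∠ ≈ 11.31°
|H| = 0.08 · 1 / (1.4142 · 1.0198) ≈ 0.055471
Gain = 20 log₁₀(0.055471) ≈ -25.12 dB
∠H = (0°) − (45.00° + 11.31°) = -56.31°

-25.1 dB, -56.3°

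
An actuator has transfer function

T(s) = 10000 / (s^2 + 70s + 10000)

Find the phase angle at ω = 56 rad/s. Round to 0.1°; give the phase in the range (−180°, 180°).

-29.7°

At s = jω = j56:
quadratic: (j56)² + 70·j56 + 10000 = 6864 + j3920 → |·| ≈ 7904.5, ∠ ≈ 29.73°
∠T = 0.00° − 29.73° = -29.73°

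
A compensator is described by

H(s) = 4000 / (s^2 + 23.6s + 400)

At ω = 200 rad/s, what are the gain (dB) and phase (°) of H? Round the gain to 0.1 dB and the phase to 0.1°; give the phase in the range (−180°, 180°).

-20.0 dB, -173.2°

At s = jω = j200:
quadratic: (j200)² + 23.6·j200 + 400 = -39600 + j4720 → |·| ≈ 39880, ∠ ≈ 173.20°
|H| = 4000 / 39880 ≈ 0.1003
Gain = 20 log₁₀(0.1003) ≈ -19.97 dB
∠H = 0.00° − 173.20° = -173.20°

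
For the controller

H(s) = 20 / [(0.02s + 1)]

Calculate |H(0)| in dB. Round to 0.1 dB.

26.0 dB

H(0) = 20 · 1 / 1 = 20
20 log₁₀(20) ≈ 26.02 dB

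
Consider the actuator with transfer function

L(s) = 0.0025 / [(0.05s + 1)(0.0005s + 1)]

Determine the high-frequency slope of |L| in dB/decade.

-40 dB/decade

Each pole contributes −20 dB/decade at high frequency; each zero contributes +20 dB/decade.
Net: 0 zero(s) − 2 pole(s) → -40 dB/decade.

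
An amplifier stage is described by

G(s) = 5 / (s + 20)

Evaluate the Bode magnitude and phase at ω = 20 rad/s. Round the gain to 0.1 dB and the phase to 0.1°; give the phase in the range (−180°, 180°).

-15.1 dB, -45.0°

Substitute s = j20:
Numerator: 5 = 5 + j0
Denominator: (j20) + 20 = 20 + j20
|N| = √(5² + 0²) ≈ 5, ∠N ≈ 0.00°
|D| = √(20² + 20²) ≈ 28.284, ∠D ≈ 45.00°
|G| = 5 / 28.284 ≈ 0.17678
Gain = 20 log₁₀(0.17678) ≈ -15.05 dB
∠G = 0.00° − 45.00° = -45.00°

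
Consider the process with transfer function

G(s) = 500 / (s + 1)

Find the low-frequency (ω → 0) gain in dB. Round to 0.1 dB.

G(0) = 500 / 1 = 500
20 log₁₀(500) ≈ 53.98 dB

54.0 dB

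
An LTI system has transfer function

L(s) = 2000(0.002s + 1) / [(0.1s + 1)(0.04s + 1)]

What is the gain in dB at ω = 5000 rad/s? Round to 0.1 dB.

At ω = 5000 rad/s:
zero (1 + j5000·0.002) = 1 + j10 → |·| ≈ 10.05, ∠ ≈ 84.29°
pole (1 + j5000·0.1) = 1 + j500 → |·| ≈ 500, ∠ ≈ 89.89°
pole (1 + j5000·0.04) = 1 + j200 → |·| ≈ 200, ∠ ≈ 89.71°
|L| = 2000 · 10.05 / (500 · 200) ≈ 0.201
Gain = 20 log₁₀(0.201) ≈ -13.94 dB

-13.9 dB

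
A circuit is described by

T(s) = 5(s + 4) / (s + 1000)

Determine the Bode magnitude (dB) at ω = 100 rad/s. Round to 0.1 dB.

-6.1 dB

At s = jω = j100:
zero (s+4): 4 + j100 → |·| = √(4²+100²) = √10016 ≈ 100.08, ∠ = arctan(100/4) ≈ 87.71°
pole (s+1000): 1000 + j100 → |·| = √(1000²+100²) = √1010000 ≈ 1005, ∠ = arctan(100/1000) ≈ 5.71°
|T| = 5 · 100.08 / 1005 ≈ 0.49791
Gain = 20 log₁₀(0.49791) ≈ -6.06 dB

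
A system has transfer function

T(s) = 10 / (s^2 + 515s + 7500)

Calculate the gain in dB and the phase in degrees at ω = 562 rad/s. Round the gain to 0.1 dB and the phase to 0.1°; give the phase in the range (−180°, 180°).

Substitute s = j562:
Numerator: 10 = 10 + j0
Denominator: (j562)^2 + 515(j562) + 7500 = -308344 + j289430
|N| = √(10² + 0²) ≈ 10, ∠N ≈ 0.00°
|D| = √(308344² + 289430²) ≈ 4.229e+05, ∠D ≈ 136.81°
|T| = 10 / 4.229e+05 ≈ 2.3646e-05
Gain = 20 log₁₀(2.3646e-05) ≈ -92.52 dB
∠T = 0.00° − 136.81° = -136.81°

-92.5 dB, -136.8°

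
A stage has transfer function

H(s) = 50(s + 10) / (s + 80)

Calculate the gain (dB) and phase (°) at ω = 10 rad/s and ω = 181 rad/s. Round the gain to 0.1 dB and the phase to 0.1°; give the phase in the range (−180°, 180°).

ω = 10: 18.9 dB, 37.9°; ω = 181: 33.2 dB, 20.7°

At s = jω = j10:
zero (s+10): 10 + j10 → |·| = √(10²+10²) = √200 ≈ 14.142, ∠ = arctan(10/10) ≈ 45.00°
pole (s+80): 80 + j10 → |·| = √(80²+10²) = √6500 ≈ 80.623, ∠ = arctan(10/80) ≈ 7.13°
|H| = 50 · 14.142 / 80.623 ≈ 8.7705
Gain = 20 log₁₀(8.7705) ≈ 18.86 dB
∠H = 45.00° − 7.13° = 37.87°

At s = jω = j181:
zero (s+10): 10 + j181 → |·| = √(10²+181²) = √32861 ≈ 181.28, ∠ = arctan(181/10) ≈ 86.84°
pole (s+80): 80 + j181 → |·| = √(80²+181²) = √39161 ≈ 197.89, ∠ = arctan(181/80) ≈ 66.16°
|H| = 50 · 181.28 / 197.89 ≈ 45.803
Gain = 20 log₁₀(45.803) ≈ 33.22 dB
∠H = 86.84° − 66.16° = 20.68°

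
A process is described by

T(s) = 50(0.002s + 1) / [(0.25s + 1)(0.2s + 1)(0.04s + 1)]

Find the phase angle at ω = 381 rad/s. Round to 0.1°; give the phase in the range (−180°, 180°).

At ω = 381 rad/s:
zero (1 + j381·0.002) = 1 + j0.762 → |·| ≈ 1.2572, ∠ ≈ 37.31°
pole (1 + j381·0.25) = 1 + j95.25 → |·| ≈ 95.255, ∠ ≈ 89.40°
pole (1 + j381·0.2) = 1 + j76.2 → |·| ≈ 76.207, ∠ ≈ 89.25°
pole (1 + j381·0.04) = 1 + j15.24 → |·| ≈ 15.273, ∠ ≈ 86.25°
∠T = (37.31°) − (89.40° + 89.25° + 86.25°) = -227.59° ≡ 132.41° (principal value)

132.4°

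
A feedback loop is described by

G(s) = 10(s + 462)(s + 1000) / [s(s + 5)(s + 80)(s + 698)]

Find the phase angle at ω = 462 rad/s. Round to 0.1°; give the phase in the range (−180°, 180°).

136.7°

At s = jω = j462:
zero (s+462): 462 + j462 → |·| = √(462²+462²) = √426888 ≈ 653.37, ∠ = arctan(462/462) ≈ 45.00°
zero (s+1000): 1000 + j462 → |·| = √(1000²+462²) = √1213444 ≈ 1101.6, ∠ = arctan(462/1000) ≈ 24.80°
pole (s+5): 5 + j462 → |·| = √(5²+462²) = √213469 ≈ 462.03, ∠ = arctan(462/5) ≈ 89.38°
pole (s+80): 80 + j462 → |·| = √(80²+462²) = √219844 ≈ 468.88, ∠ = arctan(462/80) ≈ 80.18°
pole (s+698): 698 + j462 → |·| = √(698²+462²) = √700648 ≈ 837.05, ∠ = arctan(462/698) ≈ 33.50°
pole at origin: |s| = 462, ∠ = 90.00° (in denominator)
∠G = 69.80° − 293.06° = -223.26° ≡ 136.74° (principal value)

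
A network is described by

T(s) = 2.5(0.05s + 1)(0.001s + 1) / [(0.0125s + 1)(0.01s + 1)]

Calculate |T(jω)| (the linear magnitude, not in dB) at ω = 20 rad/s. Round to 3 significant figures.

At ω = 20 rad/s:
zero (1 + j20·0.05) = 1 + j1 → |·| ≈ 1.4142, ∠ ≈ 45.00°
zero (1 + j20·0.001) = 1 + j0.02 → |·| ≈ 1.0002, ∠ ≈ 1.15°
pole (1 + j20·0.0125) = 1 + j0.25 → |·| ≈ 1.0308, ∠ ≈ 14.04°
pole (1 + j20·0.01) = 1 + j0.2 → |·| ≈ 1.0198, ∠ ≈ 11.31°
|T| = 2.5 · 1.4142 · 1.0002 / (1.0308 · 1.0198) ≈ 3.3639

3.36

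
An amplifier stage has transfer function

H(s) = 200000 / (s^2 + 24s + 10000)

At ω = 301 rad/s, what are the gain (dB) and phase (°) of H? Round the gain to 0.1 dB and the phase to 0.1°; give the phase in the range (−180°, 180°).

At s = jω = j301:
quadratic: (j301)² + 24·j301 + 10000 = -80601 + j7224 → |·| ≈ 80924, ∠ ≈ 174.88°
|H| = 200000 / 80924 ≈ 2.4715
Gain = 20 log₁₀(2.4715) ≈ 7.86 dB
∠H = 0.00° − 174.88° = -174.88°

7.9 dB, -174.9°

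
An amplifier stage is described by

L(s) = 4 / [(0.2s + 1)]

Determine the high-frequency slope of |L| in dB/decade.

-20 dB/decade

Each pole contributes −20 dB/decade at high frequency; each zero contributes +20 dB/decade.
Net: 0 zero(s) − 1 pole(s) → -20 dB/decade.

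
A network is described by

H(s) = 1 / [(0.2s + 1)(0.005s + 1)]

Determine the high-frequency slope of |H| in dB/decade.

-40 dB/decade

Each pole contributes −20 dB/decade at high frequency; each zero contributes +20 dB/decade.
Net: 0 zero(s) − 2 pole(s) → -40 dB/decade.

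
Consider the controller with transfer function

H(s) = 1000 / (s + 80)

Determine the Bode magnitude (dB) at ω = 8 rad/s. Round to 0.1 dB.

21.9 dB

At s = jω = j8:
pole (s+80): 80 + j8 → |·| = √(80²+8²) = √6464 ≈ 80.399, ∠ = arctan(8/80) ≈ 5.71°
|H| = 1000 / 80.399 ≈ 12.438
Gain = 20 log₁₀(12.438) ≈ 21.90 dB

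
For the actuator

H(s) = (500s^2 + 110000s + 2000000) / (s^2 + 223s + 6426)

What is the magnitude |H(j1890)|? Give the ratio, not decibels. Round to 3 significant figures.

Substitute s = j1890:
Numerator: 500(j1890)^2 + 110000(j1890) + 2000000 = -1784050000 + j207900000
Denominator: (j1890)^2 + 223(j1890) + 6426 = -3565674 + j421470
|N| = √(1784050000² + 207900000²) ≈ 1.7961e+09, ∠N ≈ 173.35°
|D| = √(3565674² + 421470²) ≈ 3.5905e+06, ∠D ≈ 173.26°
|H| = 1.7961e+09 / 3.5905e+06 ≈ 500.24

500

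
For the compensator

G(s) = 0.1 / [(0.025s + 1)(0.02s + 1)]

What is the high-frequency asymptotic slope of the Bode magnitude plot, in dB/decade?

-40 dB/decade

Each pole contributes −20 dB/decade at high frequency; each zero contributes +20 dB/decade.
Net: 0 zero(s) − 2 pole(s) → -40 dB/decade.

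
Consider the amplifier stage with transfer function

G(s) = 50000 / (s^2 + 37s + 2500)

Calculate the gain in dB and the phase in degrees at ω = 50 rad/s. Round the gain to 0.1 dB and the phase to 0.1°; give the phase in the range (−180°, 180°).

28.6 dB, -90.0°

At s = jω = j50:
quadratic: (j50)² + 37·j50 + 2500 = 0 + j1850 → |·| ≈ 1850, ∠ ≈ 90.00°
|G| = 50000 / 1850 ≈ 27.027
Gain = 20 log₁₀(27.027) ≈ 28.64 dB
∠G = 0.00° − 90.00° = -90.00°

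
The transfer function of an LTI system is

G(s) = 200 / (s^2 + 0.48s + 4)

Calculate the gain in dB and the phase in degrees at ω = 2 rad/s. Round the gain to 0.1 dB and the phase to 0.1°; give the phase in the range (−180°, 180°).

46.4 dB, -90.0°

At s = jω = j2:
quadratic: (j2)² + 0.48·j2 + 4 = 0 + j0.96 → |·| ≈ 0.96, ∠ ≈ 90.00°
|G| = 200 / 0.96 ≈ 208.33
Gain = 20 log₁₀(208.33) ≈ 46.38 dB
∠G = 0.00° − 90.00° = -90.00°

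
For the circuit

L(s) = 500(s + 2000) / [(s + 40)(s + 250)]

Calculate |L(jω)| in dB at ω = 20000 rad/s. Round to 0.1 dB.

-32.0 dB

At s = jω = j20000:
zero (s+2000): 2000 + j20000 → |·| = √(2000²+20000²) = √404000000 ≈ 20100, ∠ = arctan(20000/2000) ≈ 84.29°
pole (s+40): 40 + j20000 → |·| = √(40²+20000²) = √400001600 ≈ 20000, ∠ = arctan(20000/40) ≈ 89.89°
pole (s+250): 250 + j20000 → |·| = √(250²+20000²) = √400062500 ≈ 20002, ∠ = arctan(20000/250) ≈ 89.28°
|L| = 500 · 20100 / 4.0004e+08 ≈ 0.025122
Gain = 20 log₁₀(0.025122) ≈ -32.00 dB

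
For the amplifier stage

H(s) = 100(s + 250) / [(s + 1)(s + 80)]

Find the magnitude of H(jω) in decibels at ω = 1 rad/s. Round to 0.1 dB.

At s = jω = j1:
zero (s+250): 250 + j1 → |·| = √(250²+1²) = √62501 ≈ 250, ∠ = arctan(1/250) ≈ 0.23°
pole (s+1): 1 + j1 → |·| = √(1²+1²) = √2 ≈ 1.4142, ∠ = arctan(1/1) ≈ 45.00°
pole (s+80): 80 + j1 → |·| = √(80²+1²) = √6401 ≈ 80.006, ∠ = arctan(1/80) ≈ 0.72°
|H| = 100 · 250 / 113.14 ≈ 220.97
Gain = 20 log₁₀(220.97) ≈ 46.89 dB

46.9 dB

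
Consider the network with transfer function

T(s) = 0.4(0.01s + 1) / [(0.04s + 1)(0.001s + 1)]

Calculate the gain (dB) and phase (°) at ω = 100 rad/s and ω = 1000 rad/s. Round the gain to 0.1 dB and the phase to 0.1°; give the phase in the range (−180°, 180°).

ω = 100: -17.3 dB, -36.7°; ω = 1000: -23.0 dB, -49.3°

At ω = 100 rad/s:
zero (1 + j100·0.01) = 1 + j1 → |·| ≈ 1.4142, ∠ ≈ 45.00°
pole (1 + j100·0.04) = 1 + j4 → |·| ≈ 4.1231, ∠ ≈ 75.96°
pole (1 + j100·0.001) = 1 + j0.1 → |·| ≈ 1.005, ∠ ≈ 5.71°
|T| = 0.4 · 1.4142 / (4.1231 · 1.005) ≈ 0.13652
Gain = 20 log₁₀(0.13652) ≈ -17.30 dB
∠T = (45.00°) − (75.96° + 5.71°) = -36.67°

At ω = 1000 rad/s:
zero (1 + j1000·0.01) = 1 + j10 → |·| ≈ 10.05, ∠ ≈ 84.29°
pole (1 + j1000·0.04) = 1 + j40 → |·| ≈ 40.012, ∠ ≈ 88.57°
pole (1 + j1000·0.001) = 1 + j1 → |·| ≈ 1.4142, ∠ ≈ 45.00°
|T| = 0.4 · 10.05 / (40.012 · 1.4142) ≈ 0.071044
Gain = 20 log₁₀(0.071044) ≈ -22.97 dB
∠T = (84.29°) − (88.57° + 45.00°) = -49.28°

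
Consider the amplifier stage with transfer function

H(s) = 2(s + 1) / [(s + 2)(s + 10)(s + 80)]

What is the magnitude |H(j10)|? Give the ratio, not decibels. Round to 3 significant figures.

0.00173

At s = jω = j10:
zero (s+1): 1 + j10 → |·| = √(1²+10²) = √101 ≈ 10.05, ∠ = arctan(10/1) ≈ 84.29°
pole (s+2): 2 + j10 → |·| = √(2²+10²) = √104 ≈ 10.198, ∠ = arctan(10/2) ≈ 78.69°
pole (s+10): 10 + j10 → |·| = √(10²+10²) = √200 ≈ 14.142, ∠ = arctan(10/10) ≈ 45.00°
pole (s+80): 80 + j10 → |·| = √(80²+10²) = √6500 ≈ 80.623, ∠ = arctan(10/80) ≈ 7.13°
|H| = 2 · 10.05 / 11627 ≈ 0.0017287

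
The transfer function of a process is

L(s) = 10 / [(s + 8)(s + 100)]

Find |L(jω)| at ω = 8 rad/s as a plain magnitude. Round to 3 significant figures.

0.00881

At s = jω = j8:
pole (s+8): 8 + j8 → |·| = √(8²+8²) = √128 ≈ 11.314, ∠ = arctan(8/8) ≈ 45.00°
pole (s+100): 100 + j8 → |·| = √(100²+8²) = √10064 ≈ 100.32, ∠ = arctan(8/100) ≈ 4.57°
|L| = 10 / 1135 ≈ 0.0088106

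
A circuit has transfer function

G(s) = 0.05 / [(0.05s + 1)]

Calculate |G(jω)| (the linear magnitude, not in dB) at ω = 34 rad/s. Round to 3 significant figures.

At ω = 34 rad/s:
pole (1 + j34·0.05) = 1 + j1.7 → |·| ≈ 1.9723, ∠ ≈ 59.53°
|G| = 0.05 · 1 / (1.9723) ≈ 0.025351

0.0254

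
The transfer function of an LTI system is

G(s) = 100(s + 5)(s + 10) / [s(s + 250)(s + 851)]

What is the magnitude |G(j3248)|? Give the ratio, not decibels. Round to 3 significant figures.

At s = jω = j3248:
zero (s+5): 5 + j3248 → |·| = √(5²+3248²) = √10549529 ≈ 3248, ∠ = arctan(3248/5) ≈ 89.91°
zero (s+10): 10 + j3248 → |·| = √(10²+3248²) = √10549604 ≈ 3248, ∠ = arctan(3248/10) ≈ 89.82°
pole (s+250): 250 + j3248 → |·| = √(250²+3248²) = √10612004 ≈ 3257.6, ∠ = arctan(3248/250) ≈ 85.60°
pole (s+851): 851 + j3248 → |·| = √(851²+3248²) = √11273705 ≈ 3357.6, ∠ = arctan(3248/851) ≈ 75.32°
pole at origin: |s| = 3248, ∠ = 90.00° (in denominator)
|G| = 100 · 1.055e+07 / 3.5526e+10 ≈ 0.029697

0.0297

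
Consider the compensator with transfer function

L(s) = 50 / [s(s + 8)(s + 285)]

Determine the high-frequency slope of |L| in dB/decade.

-60 dB/decade

Each pole contributes −20 dB/decade at high frequency; each zero contributes +20 dB/decade.
Net: 0 zero(s) − 3 pole(s) → -60 dB/decade.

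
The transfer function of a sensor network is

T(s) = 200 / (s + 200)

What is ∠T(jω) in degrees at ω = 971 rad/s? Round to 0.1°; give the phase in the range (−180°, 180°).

Substitute s = j971:
Numerator: 200 = 200 + j0
Denominator: (j971) + 200 = 200 + j971
|N| = √(200² + 0²) ≈ 200, ∠N ≈ 0.00°
|D| = √(200² + 971²) ≈ 991.38, ∠D ≈ 78.36°
∠T = 0.00° − 78.36° = -78.36°

-78.4°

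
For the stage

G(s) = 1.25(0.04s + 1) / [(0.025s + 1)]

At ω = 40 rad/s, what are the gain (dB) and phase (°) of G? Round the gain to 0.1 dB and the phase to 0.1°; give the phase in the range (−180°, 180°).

At ω = 40 rad/s:
zero (1 + j40·0.04) = 1 + j1.6 → |·| ≈ 1.8868, ∠ ≈ 57.99°
pole (1 + j40·0.025) = 1 + j1 → |·| ≈ 1.4142, ∠ ≈ 45.00°
|G| = 1.25 · 1.8868 / (1.4142) ≈ 1.6677
Gain = 20 log₁₀(1.6677) ≈ 4.44 dB
∠G = (57.99°) − (45.00°) = 12.99°

4.4 dB, 13.0°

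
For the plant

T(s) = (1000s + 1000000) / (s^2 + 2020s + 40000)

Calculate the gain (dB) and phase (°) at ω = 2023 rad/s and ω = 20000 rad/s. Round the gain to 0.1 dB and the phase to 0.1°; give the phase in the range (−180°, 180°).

ω = 2023: -8.1 dB, -71.1°; ω = 20000: -26.1 dB, -87.1°

Substitute s = j2023:
Numerator: 1000(j2023) + 1000000 = 1000000 + j2023000
Denominator: (j2023)^2 + 2020(j2023) + 40000 = -4052529 + j4086460
|N| = √(1000000² + 2023000²) ≈ 2.2567e+06, ∠N ≈ 63.70°
|D| = √(4052529² + 4086460²) ≈ 5.7552e+06, ∠D ≈ 134.76°
|T| = 2.2567e+06 / 5.7552e+06 ≈ 0.39211
Gain = 20 log₁₀(0.39211) ≈ -8.13 dB
∠T = 63.70° − 134.76° = -71.06°

Substitute s = j20000:
Numerator: 1000(j20000) + 1000000 = 1000000 + j20000000
Denominator: (j20000)^2 + 2020(j20000) + 40000 = -399960000 + j40400000
|N| = √(1000000² + 20000000²) ≈ 2.0025e+07, ∠N ≈ 87.14°
|D| = √(399960000² + 40400000²) ≈ 4.02e+08, ∠D ≈ 174.23°
|T| = 2.0025e+07 / 4.02e+08 ≈ 0.049813
Gain = 20 log₁₀(0.049813) ≈ -26.05 dB
∠T = 87.14° − 174.23° = -87.09°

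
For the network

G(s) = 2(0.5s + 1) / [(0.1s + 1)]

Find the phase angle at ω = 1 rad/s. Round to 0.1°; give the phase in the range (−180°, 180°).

At ω = 1 rad/s:
zero (1 + j1·0.5) = 1 + j0.5 → |·| ≈ 1.118, ∠ ≈ 26.57°
pole (1 + j1·0.1) = 1 + j0.1 → |·| ≈ 1.005, ∠ ≈ 5.71°
∠G = (26.57°) − (5.71°) = 20.86°

20.9°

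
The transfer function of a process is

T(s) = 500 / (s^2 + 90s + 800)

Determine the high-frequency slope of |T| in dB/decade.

-40 dB/decade

Each pole contributes −20 dB/decade at high frequency; each zero contributes +20 dB/decade.
Net: 0 zero(s) − 2 pole(s) → -40 dB/decade.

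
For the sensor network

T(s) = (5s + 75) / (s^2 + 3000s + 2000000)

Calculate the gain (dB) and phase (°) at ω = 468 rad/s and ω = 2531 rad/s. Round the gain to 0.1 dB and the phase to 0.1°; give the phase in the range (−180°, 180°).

Substitute s = j468:
Numerator: 5(j468) + 75 = 75 + j2340
Denominator: (j468)^2 + 3000(j468) + 2000000 = 1780976 + j1404000
|N| = √(75² + 2340²) ≈ 2341.2, ∠N ≈ 88.16°
|D| = √(1780976² + 1404000²) ≈ 2.2678e+06, ∠D ≈ 38.25°
|T| = 2341.2 / 2.2678e+06 ≈ 0.0010324
Gain = 20 log₁₀(0.0010324) ≈ -59.72 dB
∠T = 88.16° − 38.25° = 49.91°

Substitute s = j2531:
Numerator: 5(j2531) + 75 = 75 + j12655
Denominator: (j2531)^2 + 3000(j2531) + 2000000 = -4405961 + j7593000
|N| = √(75² + 12655²) ≈ 12655, ∠N ≈ 89.66°
|D| = √(4405961² + 7593000²) ≈ 8.7787e+06, ∠D ≈ 120.13°
|T| = 12655 / 8.7787e+06 ≈ 0.0014416
Gain = 20 log₁₀(0.0014416) ≈ -56.82 dB
∠T = 89.66° − 120.13° = -30.47°

ω = 468: -59.7 dB, 49.9°; ω = 2531: -56.8 dB, -30.5°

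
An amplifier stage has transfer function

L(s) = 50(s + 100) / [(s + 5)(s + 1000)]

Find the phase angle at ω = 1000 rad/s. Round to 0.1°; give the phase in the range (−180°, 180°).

-50.4°

At s = jω = j1000:
zero (s+100): 100 + j1000 → |·| = √(100²+1000²) = √1010000 ≈ 1005, ∠ = arctan(1000/100) ≈ 84.29°
pole (s+5): 5 + j1000 → |·| = √(5²+1000²) = √1000025 ≈ 1000, ∠ = arctan(1000/5) ≈ 89.71°
pole (s+1000): 1000 + j1000 → |·| = √(1000²+1000²) = √2000000 ≈ 1414.2, ∠ = arctan(1000/1000) ≈ 45.00°
∠L = 84.29° − 134.71° = -50.42°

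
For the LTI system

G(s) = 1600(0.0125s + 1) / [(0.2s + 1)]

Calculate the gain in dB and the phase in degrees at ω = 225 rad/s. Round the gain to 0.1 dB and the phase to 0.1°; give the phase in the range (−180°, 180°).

40.5 dB, -18.3°

At ω = 225 rad/s:
zero (1 + j225·0.0125) = 1 + j2.8125 → |·| ≈ 2.985, ∠ ≈ 70.43°
pole (1 + j225·0.2) = 1 + j45 → |·| ≈ 45.011, ∠ ≈ 88.73°
|G| = 1600 · 2.985 / (45.011) ≈ 106.11
Gain = 20 log₁₀(106.11) ≈ 40.52 dB
∠G = (70.43°) − (88.73°) = -18.30°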